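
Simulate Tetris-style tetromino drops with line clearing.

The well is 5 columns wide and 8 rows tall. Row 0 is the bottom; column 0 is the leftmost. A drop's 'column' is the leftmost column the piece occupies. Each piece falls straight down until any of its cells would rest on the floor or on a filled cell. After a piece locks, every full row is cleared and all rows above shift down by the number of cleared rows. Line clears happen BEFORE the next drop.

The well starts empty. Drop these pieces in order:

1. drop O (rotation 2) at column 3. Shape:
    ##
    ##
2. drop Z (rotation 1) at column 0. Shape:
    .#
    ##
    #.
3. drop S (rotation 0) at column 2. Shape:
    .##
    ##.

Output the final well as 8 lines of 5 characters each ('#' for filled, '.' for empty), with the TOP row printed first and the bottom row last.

Answer: .....
.....
.....
.....
...##
.###.
##.##
#..##

Derivation:
Drop 1: O rot2 at col 3 lands with bottom-row=0; cleared 0 line(s) (total 0); column heights now [0 0 0 2 2], max=2
Drop 2: Z rot1 at col 0 lands with bottom-row=0; cleared 0 line(s) (total 0); column heights now [2 3 0 2 2], max=3
Drop 3: S rot0 at col 2 lands with bottom-row=2; cleared 0 line(s) (total 0); column heights now [2 3 3 4 4], max=4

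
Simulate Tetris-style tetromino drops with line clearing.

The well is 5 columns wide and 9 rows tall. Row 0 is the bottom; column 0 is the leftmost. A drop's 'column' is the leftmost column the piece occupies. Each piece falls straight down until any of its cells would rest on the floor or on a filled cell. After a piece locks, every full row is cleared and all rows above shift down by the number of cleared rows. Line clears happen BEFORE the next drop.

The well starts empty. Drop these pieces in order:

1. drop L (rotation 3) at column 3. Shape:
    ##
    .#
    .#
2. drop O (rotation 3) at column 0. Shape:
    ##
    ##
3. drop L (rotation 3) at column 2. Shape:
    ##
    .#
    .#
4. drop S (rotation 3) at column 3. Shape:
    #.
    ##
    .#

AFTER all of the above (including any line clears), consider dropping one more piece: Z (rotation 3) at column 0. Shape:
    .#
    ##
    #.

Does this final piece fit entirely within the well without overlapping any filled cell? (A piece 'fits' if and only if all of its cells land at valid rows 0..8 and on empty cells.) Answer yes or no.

Drop 1: L rot3 at col 3 lands with bottom-row=0; cleared 0 line(s) (total 0); column heights now [0 0 0 3 3], max=3
Drop 2: O rot3 at col 0 lands with bottom-row=0; cleared 0 line(s) (total 0); column heights now [2 2 0 3 3], max=3
Drop 3: L rot3 at col 2 lands with bottom-row=3; cleared 0 line(s) (total 0); column heights now [2 2 6 6 3], max=6
Drop 4: S rot3 at col 3 lands with bottom-row=5; cleared 0 line(s) (total 0); column heights now [2 2 6 8 7], max=8
Test piece Z rot3 at col 0 (width 2): heights before test = [2 2 6 8 7]; fits = True

Answer: yes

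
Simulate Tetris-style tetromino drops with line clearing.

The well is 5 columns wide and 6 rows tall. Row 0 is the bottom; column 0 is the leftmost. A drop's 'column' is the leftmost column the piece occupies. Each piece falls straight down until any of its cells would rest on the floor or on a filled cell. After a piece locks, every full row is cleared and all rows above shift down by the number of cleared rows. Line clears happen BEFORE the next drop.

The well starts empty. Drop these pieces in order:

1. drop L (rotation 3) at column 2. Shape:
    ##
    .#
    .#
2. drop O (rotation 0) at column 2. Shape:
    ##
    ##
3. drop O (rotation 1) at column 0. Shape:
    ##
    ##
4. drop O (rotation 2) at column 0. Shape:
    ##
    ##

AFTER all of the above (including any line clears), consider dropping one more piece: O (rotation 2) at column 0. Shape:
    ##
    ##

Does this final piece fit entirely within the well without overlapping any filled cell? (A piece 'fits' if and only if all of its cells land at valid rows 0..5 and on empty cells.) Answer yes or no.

Answer: yes

Derivation:
Drop 1: L rot3 at col 2 lands with bottom-row=0; cleared 0 line(s) (total 0); column heights now [0 0 3 3 0], max=3
Drop 2: O rot0 at col 2 lands with bottom-row=3; cleared 0 line(s) (total 0); column heights now [0 0 5 5 0], max=5
Drop 3: O rot1 at col 0 lands with bottom-row=0; cleared 0 line(s) (total 0); column heights now [2 2 5 5 0], max=5
Drop 4: O rot2 at col 0 lands with bottom-row=2; cleared 0 line(s) (total 0); column heights now [4 4 5 5 0], max=5
Test piece O rot2 at col 0 (width 2): heights before test = [4 4 5 5 0]; fits = True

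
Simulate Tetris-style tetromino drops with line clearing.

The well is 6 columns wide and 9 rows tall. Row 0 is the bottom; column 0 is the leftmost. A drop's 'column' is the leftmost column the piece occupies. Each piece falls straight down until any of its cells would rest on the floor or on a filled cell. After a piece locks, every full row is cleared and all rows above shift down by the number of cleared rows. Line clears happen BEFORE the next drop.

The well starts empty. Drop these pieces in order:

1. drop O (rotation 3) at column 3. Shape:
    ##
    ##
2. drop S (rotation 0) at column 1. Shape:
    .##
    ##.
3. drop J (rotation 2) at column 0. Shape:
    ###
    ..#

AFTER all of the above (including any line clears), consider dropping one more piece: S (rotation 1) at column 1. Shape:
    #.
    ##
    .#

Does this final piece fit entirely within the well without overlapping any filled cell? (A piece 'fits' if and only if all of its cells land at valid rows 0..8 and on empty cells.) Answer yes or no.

Drop 1: O rot3 at col 3 lands with bottom-row=0; cleared 0 line(s) (total 0); column heights now [0 0 0 2 2 0], max=2
Drop 2: S rot0 at col 1 lands with bottom-row=1; cleared 0 line(s) (total 0); column heights now [0 2 3 3 2 0], max=3
Drop 3: J rot2 at col 0 lands with bottom-row=3; cleared 0 line(s) (total 0); column heights now [5 5 5 3 2 0], max=5
Test piece S rot1 at col 1 (width 2): heights before test = [5 5 5 3 2 0]; fits = True

Answer: yes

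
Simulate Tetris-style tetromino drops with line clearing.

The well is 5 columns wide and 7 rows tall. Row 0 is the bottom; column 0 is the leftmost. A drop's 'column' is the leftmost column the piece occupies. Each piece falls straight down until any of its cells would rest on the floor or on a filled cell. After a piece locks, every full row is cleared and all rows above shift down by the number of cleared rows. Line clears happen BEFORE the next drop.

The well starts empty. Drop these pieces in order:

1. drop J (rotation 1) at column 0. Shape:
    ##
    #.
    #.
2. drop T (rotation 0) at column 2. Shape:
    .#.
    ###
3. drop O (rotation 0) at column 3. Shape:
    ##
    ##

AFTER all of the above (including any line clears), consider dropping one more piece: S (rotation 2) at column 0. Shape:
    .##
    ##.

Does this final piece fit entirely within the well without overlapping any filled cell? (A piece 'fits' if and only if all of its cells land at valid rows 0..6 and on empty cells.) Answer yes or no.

Answer: yes

Derivation:
Drop 1: J rot1 at col 0 lands with bottom-row=0; cleared 0 line(s) (total 0); column heights now [3 3 0 0 0], max=3
Drop 2: T rot0 at col 2 lands with bottom-row=0; cleared 0 line(s) (total 0); column heights now [3 3 1 2 1], max=3
Drop 3: O rot0 at col 3 lands with bottom-row=2; cleared 0 line(s) (total 0); column heights now [3 3 1 4 4], max=4
Test piece S rot2 at col 0 (width 3): heights before test = [3 3 1 4 4]; fits = True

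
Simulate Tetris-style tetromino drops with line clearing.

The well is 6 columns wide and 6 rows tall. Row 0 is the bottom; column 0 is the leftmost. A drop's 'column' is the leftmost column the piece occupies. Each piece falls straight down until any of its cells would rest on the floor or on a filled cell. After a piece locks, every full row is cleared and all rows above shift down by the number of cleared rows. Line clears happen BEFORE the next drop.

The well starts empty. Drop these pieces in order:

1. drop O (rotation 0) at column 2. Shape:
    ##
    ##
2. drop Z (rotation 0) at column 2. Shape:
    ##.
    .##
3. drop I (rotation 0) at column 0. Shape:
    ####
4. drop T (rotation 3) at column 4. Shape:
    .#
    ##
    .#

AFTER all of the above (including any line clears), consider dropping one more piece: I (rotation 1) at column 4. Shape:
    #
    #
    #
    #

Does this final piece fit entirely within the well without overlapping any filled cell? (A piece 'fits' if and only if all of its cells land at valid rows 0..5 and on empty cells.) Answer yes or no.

Answer: no

Derivation:
Drop 1: O rot0 at col 2 lands with bottom-row=0; cleared 0 line(s) (total 0); column heights now [0 0 2 2 0 0], max=2
Drop 2: Z rot0 at col 2 lands with bottom-row=2; cleared 0 line(s) (total 0); column heights now [0 0 4 4 3 0], max=4
Drop 3: I rot0 at col 0 lands with bottom-row=4; cleared 0 line(s) (total 0); column heights now [5 5 5 5 3 0], max=5
Drop 4: T rot3 at col 4 lands with bottom-row=2; cleared 0 line(s) (total 0); column heights now [5 5 5 5 4 5], max=5
Test piece I rot1 at col 4 (width 1): heights before test = [5 5 5 5 4 5]; fits = False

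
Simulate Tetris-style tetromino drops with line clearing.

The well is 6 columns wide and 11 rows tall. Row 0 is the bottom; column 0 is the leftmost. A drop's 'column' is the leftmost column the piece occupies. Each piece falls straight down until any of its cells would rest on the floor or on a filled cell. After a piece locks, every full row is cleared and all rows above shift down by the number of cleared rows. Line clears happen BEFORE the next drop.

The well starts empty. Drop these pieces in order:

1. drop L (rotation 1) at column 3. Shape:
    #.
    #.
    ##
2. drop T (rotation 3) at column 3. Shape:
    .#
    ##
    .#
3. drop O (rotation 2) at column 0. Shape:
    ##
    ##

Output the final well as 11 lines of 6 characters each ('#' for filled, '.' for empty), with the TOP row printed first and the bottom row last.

Drop 1: L rot1 at col 3 lands with bottom-row=0; cleared 0 line(s) (total 0); column heights now [0 0 0 3 1 0], max=3
Drop 2: T rot3 at col 3 lands with bottom-row=2; cleared 0 line(s) (total 0); column heights now [0 0 0 4 5 0], max=5
Drop 3: O rot2 at col 0 lands with bottom-row=0; cleared 0 line(s) (total 0); column heights now [2 2 0 4 5 0], max=5

Answer: ......
......
......
......
......
......
....#.
...##.
...##.
##.#..
##.##.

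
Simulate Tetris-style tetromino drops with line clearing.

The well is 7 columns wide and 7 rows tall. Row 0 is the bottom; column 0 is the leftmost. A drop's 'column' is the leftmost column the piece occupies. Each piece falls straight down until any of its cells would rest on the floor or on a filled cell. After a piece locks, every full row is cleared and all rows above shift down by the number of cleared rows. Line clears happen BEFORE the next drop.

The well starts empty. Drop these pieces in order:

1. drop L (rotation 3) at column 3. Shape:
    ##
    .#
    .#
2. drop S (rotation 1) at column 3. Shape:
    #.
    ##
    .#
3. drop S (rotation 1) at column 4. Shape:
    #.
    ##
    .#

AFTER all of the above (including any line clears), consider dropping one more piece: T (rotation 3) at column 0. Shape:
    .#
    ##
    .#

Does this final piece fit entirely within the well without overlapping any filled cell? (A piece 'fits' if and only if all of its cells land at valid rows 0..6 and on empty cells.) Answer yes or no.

Answer: yes

Derivation:
Drop 1: L rot3 at col 3 lands with bottom-row=0; cleared 0 line(s) (total 0); column heights now [0 0 0 3 3 0 0], max=3
Drop 2: S rot1 at col 3 lands with bottom-row=3; cleared 0 line(s) (total 0); column heights now [0 0 0 6 5 0 0], max=6
Drop 3: S rot1 at col 4 lands with bottom-row=4; cleared 0 line(s) (total 0); column heights now [0 0 0 6 7 6 0], max=7
Test piece T rot3 at col 0 (width 2): heights before test = [0 0 0 6 7 6 0]; fits = True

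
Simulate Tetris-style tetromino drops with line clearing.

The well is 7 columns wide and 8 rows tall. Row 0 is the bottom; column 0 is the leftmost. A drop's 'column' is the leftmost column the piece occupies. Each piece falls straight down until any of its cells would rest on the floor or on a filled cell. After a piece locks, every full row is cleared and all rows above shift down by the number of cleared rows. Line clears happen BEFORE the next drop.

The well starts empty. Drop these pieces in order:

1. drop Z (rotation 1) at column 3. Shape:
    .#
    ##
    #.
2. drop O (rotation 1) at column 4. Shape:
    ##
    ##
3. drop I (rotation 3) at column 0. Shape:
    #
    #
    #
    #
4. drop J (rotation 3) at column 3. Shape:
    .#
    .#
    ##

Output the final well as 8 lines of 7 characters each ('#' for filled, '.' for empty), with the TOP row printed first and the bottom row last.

Answer: ....#..
....#..
...##..
....##.
#...##.
#...#..
#..##..
#..#...

Derivation:
Drop 1: Z rot1 at col 3 lands with bottom-row=0; cleared 0 line(s) (total 0); column heights now [0 0 0 2 3 0 0], max=3
Drop 2: O rot1 at col 4 lands with bottom-row=3; cleared 0 line(s) (total 0); column heights now [0 0 0 2 5 5 0], max=5
Drop 3: I rot3 at col 0 lands with bottom-row=0; cleared 0 line(s) (total 0); column heights now [4 0 0 2 5 5 0], max=5
Drop 4: J rot3 at col 3 lands with bottom-row=5; cleared 0 line(s) (total 0); column heights now [4 0 0 6 8 5 0], max=8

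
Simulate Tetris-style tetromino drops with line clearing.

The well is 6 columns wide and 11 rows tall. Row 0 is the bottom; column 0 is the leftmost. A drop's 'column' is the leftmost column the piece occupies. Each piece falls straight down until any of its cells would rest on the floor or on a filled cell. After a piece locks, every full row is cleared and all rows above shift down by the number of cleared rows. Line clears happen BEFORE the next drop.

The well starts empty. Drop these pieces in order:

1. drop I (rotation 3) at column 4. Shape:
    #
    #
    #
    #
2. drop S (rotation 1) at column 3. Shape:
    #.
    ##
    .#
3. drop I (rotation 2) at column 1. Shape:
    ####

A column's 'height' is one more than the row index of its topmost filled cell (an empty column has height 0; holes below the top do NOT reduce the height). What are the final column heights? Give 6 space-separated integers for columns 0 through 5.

Drop 1: I rot3 at col 4 lands with bottom-row=0; cleared 0 line(s) (total 0); column heights now [0 0 0 0 4 0], max=4
Drop 2: S rot1 at col 3 lands with bottom-row=4; cleared 0 line(s) (total 0); column heights now [0 0 0 7 6 0], max=7
Drop 3: I rot2 at col 1 lands with bottom-row=7; cleared 0 line(s) (total 0); column heights now [0 8 8 8 8 0], max=8

Answer: 0 8 8 8 8 0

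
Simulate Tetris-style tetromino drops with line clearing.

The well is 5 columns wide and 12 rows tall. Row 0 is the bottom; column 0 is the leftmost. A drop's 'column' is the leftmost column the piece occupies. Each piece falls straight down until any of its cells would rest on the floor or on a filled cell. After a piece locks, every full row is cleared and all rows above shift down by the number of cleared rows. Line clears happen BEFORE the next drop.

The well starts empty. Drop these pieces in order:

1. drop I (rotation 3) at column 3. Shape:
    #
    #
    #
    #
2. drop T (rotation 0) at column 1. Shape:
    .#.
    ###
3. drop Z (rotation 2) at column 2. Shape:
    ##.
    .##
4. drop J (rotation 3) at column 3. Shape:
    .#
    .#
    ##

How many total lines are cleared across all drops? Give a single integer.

Drop 1: I rot3 at col 3 lands with bottom-row=0; cleared 0 line(s) (total 0); column heights now [0 0 0 4 0], max=4
Drop 2: T rot0 at col 1 lands with bottom-row=4; cleared 0 line(s) (total 0); column heights now [0 5 6 5 0], max=6
Drop 3: Z rot2 at col 2 lands with bottom-row=5; cleared 0 line(s) (total 0); column heights now [0 5 7 7 6], max=7
Drop 4: J rot3 at col 3 lands with bottom-row=7; cleared 0 line(s) (total 0); column heights now [0 5 7 8 10], max=10

Answer: 0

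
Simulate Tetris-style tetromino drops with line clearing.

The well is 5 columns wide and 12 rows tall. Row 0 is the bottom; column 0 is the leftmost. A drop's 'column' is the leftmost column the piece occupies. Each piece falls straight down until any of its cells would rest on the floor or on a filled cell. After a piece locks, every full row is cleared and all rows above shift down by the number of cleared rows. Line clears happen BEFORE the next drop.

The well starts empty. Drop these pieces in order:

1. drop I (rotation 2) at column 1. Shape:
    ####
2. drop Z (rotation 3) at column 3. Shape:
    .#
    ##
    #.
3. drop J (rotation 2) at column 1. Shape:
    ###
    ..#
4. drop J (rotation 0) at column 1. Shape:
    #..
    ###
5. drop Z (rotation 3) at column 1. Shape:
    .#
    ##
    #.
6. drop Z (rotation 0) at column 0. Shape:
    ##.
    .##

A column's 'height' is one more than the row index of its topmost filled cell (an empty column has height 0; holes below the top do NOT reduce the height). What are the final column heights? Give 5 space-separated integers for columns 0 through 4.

Answer: 12 12 11 6 4

Derivation:
Drop 1: I rot2 at col 1 lands with bottom-row=0; cleared 0 line(s) (total 0); column heights now [0 1 1 1 1], max=1
Drop 2: Z rot3 at col 3 lands with bottom-row=1; cleared 0 line(s) (total 0); column heights now [0 1 1 3 4], max=4
Drop 3: J rot2 at col 1 lands with bottom-row=3; cleared 0 line(s) (total 0); column heights now [0 5 5 5 4], max=5
Drop 4: J rot0 at col 1 lands with bottom-row=5; cleared 0 line(s) (total 0); column heights now [0 7 6 6 4], max=7
Drop 5: Z rot3 at col 1 lands with bottom-row=7; cleared 0 line(s) (total 0); column heights now [0 9 10 6 4], max=10
Drop 6: Z rot0 at col 0 lands with bottom-row=10; cleared 0 line(s) (total 0); column heights now [12 12 11 6 4], max=12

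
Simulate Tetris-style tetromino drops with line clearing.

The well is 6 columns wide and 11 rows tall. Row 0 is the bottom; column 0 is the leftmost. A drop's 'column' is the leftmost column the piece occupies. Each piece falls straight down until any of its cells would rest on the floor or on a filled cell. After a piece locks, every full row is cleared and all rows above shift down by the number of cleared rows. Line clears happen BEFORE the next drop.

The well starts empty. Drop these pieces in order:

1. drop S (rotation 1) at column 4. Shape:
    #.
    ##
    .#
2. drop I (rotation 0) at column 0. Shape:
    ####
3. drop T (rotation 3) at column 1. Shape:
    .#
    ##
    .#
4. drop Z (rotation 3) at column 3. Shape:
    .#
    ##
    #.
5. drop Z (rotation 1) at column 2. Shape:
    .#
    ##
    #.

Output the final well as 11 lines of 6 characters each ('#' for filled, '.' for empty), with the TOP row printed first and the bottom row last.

Answer: ......
......
......
......
...#..
..##..
..#.#.
..###.
.####.
..#.##
####.#

Derivation:
Drop 1: S rot1 at col 4 lands with bottom-row=0; cleared 0 line(s) (total 0); column heights now [0 0 0 0 3 2], max=3
Drop 2: I rot0 at col 0 lands with bottom-row=0; cleared 0 line(s) (total 0); column heights now [1 1 1 1 3 2], max=3
Drop 3: T rot3 at col 1 lands with bottom-row=1; cleared 0 line(s) (total 0); column heights now [1 3 4 1 3 2], max=4
Drop 4: Z rot3 at col 3 lands with bottom-row=2; cleared 0 line(s) (total 0); column heights now [1 3 4 4 5 2], max=5
Drop 5: Z rot1 at col 2 lands with bottom-row=4; cleared 0 line(s) (total 0); column heights now [1 3 6 7 5 2], max=7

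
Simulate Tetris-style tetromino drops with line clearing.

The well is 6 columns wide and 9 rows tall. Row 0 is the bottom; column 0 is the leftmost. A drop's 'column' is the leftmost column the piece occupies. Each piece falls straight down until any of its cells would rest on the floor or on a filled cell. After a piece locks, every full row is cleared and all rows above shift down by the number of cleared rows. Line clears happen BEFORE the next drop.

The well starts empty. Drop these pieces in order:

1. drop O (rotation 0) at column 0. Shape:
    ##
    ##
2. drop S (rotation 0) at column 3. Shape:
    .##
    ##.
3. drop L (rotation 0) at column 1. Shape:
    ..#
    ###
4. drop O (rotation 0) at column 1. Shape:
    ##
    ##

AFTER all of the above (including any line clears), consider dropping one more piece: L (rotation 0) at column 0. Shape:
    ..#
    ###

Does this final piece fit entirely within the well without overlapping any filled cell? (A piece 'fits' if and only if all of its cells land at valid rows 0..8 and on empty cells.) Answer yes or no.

Drop 1: O rot0 at col 0 lands with bottom-row=0; cleared 0 line(s) (total 0); column heights now [2 2 0 0 0 0], max=2
Drop 2: S rot0 at col 3 lands with bottom-row=0; cleared 0 line(s) (total 0); column heights now [2 2 0 1 2 2], max=2
Drop 3: L rot0 at col 1 lands with bottom-row=2; cleared 0 line(s) (total 0); column heights now [2 3 3 4 2 2], max=4
Drop 4: O rot0 at col 1 lands with bottom-row=3; cleared 0 line(s) (total 0); column heights now [2 5 5 4 2 2], max=5
Test piece L rot0 at col 0 (width 3): heights before test = [2 5 5 4 2 2]; fits = True

Answer: yes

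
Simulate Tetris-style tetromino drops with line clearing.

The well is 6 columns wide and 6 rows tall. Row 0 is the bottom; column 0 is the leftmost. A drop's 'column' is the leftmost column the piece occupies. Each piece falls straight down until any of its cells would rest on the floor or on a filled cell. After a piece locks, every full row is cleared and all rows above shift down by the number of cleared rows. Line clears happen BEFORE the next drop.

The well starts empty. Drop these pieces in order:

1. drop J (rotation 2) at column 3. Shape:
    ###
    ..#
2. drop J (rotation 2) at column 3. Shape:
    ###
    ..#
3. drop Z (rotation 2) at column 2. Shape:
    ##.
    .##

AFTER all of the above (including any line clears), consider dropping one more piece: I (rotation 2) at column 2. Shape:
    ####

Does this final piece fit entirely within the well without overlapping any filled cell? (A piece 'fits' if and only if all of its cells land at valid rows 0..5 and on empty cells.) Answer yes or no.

Drop 1: J rot2 at col 3 lands with bottom-row=0; cleared 0 line(s) (total 0); column heights now [0 0 0 2 2 2], max=2
Drop 2: J rot2 at col 3 lands with bottom-row=2; cleared 0 line(s) (total 0); column heights now [0 0 0 4 4 4], max=4
Drop 3: Z rot2 at col 2 lands with bottom-row=4; cleared 0 line(s) (total 0); column heights now [0 0 6 6 5 4], max=6
Test piece I rot2 at col 2 (width 4): heights before test = [0 0 6 6 5 4]; fits = False

Answer: no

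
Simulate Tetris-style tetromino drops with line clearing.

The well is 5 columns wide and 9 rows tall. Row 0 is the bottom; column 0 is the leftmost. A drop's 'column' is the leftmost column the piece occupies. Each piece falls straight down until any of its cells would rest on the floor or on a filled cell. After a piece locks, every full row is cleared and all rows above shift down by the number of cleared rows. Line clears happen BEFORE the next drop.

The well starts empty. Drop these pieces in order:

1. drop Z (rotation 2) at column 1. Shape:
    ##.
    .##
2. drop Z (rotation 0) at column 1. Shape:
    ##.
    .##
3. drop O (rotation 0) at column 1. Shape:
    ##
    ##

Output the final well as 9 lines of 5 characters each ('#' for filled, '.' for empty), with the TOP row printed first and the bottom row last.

Drop 1: Z rot2 at col 1 lands with bottom-row=0; cleared 0 line(s) (total 0); column heights now [0 2 2 1 0], max=2
Drop 2: Z rot0 at col 1 lands with bottom-row=2; cleared 0 line(s) (total 0); column heights now [0 4 4 3 0], max=4
Drop 3: O rot0 at col 1 lands with bottom-row=4; cleared 0 line(s) (total 0); column heights now [0 6 6 3 0], max=6

Answer: .....
.....
.....
.##..
.##..
.##..
..##.
.##..
..##.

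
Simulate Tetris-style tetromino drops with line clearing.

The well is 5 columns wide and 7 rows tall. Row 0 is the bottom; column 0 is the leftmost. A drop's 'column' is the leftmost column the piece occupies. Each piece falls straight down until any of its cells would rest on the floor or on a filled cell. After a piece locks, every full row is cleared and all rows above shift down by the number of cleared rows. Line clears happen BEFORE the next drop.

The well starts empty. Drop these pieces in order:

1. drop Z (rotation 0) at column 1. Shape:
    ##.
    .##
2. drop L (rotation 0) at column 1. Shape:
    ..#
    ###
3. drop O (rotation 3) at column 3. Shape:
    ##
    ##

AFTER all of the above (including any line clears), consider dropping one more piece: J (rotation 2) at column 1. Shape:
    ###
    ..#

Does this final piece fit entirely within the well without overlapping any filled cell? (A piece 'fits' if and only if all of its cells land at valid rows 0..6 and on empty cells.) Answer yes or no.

Answer: no

Derivation:
Drop 1: Z rot0 at col 1 lands with bottom-row=0; cleared 0 line(s) (total 0); column heights now [0 2 2 1 0], max=2
Drop 2: L rot0 at col 1 lands with bottom-row=2; cleared 0 line(s) (total 0); column heights now [0 3 3 4 0], max=4
Drop 3: O rot3 at col 3 lands with bottom-row=4; cleared 0 line(s) (total 0); column heights now [0 3 3 6 6], max=6
Test piece J rot2 at col 1 (width 3): heights before test = [0 3 3 6 6]; fits = False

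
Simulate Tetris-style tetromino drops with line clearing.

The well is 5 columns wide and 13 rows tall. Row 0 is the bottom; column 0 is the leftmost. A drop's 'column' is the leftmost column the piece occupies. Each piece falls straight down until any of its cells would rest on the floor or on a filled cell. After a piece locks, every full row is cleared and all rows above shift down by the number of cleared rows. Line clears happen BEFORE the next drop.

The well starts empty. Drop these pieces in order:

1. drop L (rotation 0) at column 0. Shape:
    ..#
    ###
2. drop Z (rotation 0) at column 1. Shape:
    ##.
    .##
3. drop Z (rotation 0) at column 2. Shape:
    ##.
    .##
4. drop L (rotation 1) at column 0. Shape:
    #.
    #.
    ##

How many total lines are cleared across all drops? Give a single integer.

Answer: 0

Derivation:
Drop 1: L rot0 at col 0 lands with bottom-row=0; cleared 0 line(s) (total 0); column heights now [1 1 2 0 0], max=2
Drop 2: Z rot0 at col 1 lands with bottom-row=2; cleared 0 line(s) (total 0); column heights now [1 4 4 3 0], max=4
Drop 3: Z rot0 at col 2 lands with bottom-row=3; cleared 0 line(s) (total 0); column heights now [1 4 5 5 4], max=5
Drop 4: L rot1 at col 0 lands with bottom-row=4; cleared 0 line(s) (total 0); column heights now [7 5 5 5 4], max=7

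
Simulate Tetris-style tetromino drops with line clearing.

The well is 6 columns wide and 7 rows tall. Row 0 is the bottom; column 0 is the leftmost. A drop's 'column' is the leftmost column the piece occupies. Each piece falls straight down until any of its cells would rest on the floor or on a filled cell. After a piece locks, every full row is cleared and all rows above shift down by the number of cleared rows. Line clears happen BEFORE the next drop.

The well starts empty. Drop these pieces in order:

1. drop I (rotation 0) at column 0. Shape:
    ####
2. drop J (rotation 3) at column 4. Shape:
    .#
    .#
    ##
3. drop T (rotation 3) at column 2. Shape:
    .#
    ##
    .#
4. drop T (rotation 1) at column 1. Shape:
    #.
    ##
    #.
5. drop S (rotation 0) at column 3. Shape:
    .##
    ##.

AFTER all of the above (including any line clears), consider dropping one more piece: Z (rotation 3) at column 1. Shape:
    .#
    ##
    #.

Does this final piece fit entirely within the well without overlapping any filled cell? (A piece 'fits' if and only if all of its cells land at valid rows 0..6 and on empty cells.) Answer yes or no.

Drop 1: I rot0 at col 0 lands with bottom-row=0; cleared 0 line(s) (total 0); column heights now [1 1 1 1 0 0], max=1
Drop 2: J rot3 at col 4 lands with bottom-row=0; cleared 1 line(s) (total 1); column heights now [0 0 0 0 0 2], max=2
Drop 3: T rot3 at col 2 lands with bottom-row=0; cleared 0 line(s) (total 1); column heights now [0 0 2 3 0 2], max=3
Drop 4: T rot1 at col 1 lands with bottom-row=1; cleared 0 line(s) (total 1); column heights now [0 4 3 3 0 2], max=4
Drop 5: S rot0 at col 3 lands with bottom-row=3; cleared 0 line(s) (total 1); column heights now [0 4 3 4 5 5], max=5
Test piece Z rot3 at col 1 (width 2): heights before test = [0 4 3 4 5 5]; fits = True

Answer: yes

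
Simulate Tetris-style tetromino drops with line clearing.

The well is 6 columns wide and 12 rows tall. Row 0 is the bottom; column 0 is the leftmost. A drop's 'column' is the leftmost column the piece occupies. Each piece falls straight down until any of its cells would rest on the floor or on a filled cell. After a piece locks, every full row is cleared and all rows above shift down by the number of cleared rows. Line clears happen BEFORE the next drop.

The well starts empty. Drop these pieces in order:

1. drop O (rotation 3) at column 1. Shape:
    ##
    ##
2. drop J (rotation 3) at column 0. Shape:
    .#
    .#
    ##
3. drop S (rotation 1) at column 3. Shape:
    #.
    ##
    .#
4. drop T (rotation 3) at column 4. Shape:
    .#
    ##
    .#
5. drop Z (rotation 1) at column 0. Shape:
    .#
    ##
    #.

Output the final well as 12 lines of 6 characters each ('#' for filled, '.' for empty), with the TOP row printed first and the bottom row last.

Drop 1: O rot3 at col 1 lands with bottom-row=0; cleared 0 line(s) (total 0); column heights now [0 2 2 0 0 0], max=2
Drop 2: J rot3 at col 0 lands with bottom-row=2; cleared 0 line(s) (total 0); column heights now [3 5 2 0 0 0], max=5
Drop 3: S rot1 at col 3 lands with bottom-row=0; cleared 0 line(s) (total 0); column heights now [3 5 2 3 2 0], max=5
Drop 4: T rot3 at col 4 lands with bottom-row=1; cleared 0 line(s) (total 0); column heights now [3 5 2 3 3 4], max=5
Drop 5: Z rot1 at col 0 lands with bottom-row=4; cleared 0 line(s) (total 0); column heights now [6 7 2 3 3 4], max=7

Answer: ......
......
......
......
......
.#....
##....
##....
.#...#
##.###
.#####
.##.#.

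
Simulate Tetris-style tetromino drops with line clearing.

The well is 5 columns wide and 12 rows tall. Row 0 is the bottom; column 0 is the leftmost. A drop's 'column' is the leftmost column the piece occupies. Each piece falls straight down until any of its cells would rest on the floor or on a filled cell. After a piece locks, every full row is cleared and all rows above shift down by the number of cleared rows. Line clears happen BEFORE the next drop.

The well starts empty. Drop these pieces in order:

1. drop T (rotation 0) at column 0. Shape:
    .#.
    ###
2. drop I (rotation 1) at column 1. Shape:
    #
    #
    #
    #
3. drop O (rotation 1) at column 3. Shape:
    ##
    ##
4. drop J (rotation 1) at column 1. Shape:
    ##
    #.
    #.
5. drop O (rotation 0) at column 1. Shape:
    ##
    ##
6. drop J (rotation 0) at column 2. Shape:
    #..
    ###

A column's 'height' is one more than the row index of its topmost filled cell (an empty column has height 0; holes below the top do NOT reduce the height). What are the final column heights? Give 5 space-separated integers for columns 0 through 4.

Drop 1: T rot0 at col 0 lands with bottom-row=0; cleared 0 line(s) (total 0); column heights now [1 2 1 0 0], max=2
Drop 2: I rot1 at col 1 lands with bottom-row=2; cleared 0 line(s) (total 0); column heights now [1 6 1 0 0], max=6
Drop 3: O rot1 at col 3 lands with bottom-row=0; cleared 1 line(s) (total 1); column heights now [0 5 0 1 1], max=5
Drop 4: J rot1 at col 1 lands with bottom-row=5; cleared 0 line(s) (total 1); column heights now [0 8 8 1 1], max=8
Drop 5: O rot0 at col 1 lands with bottom-row=8; cleared 0 line(s) (total 1); column heights now [0 10 10 1 1], max=10
Drop 6: J rot0 at col 2 lands with bottom-row=10; cleared 0 line(s) (total 1); column heights now [0 10 12 11 11], max=12

Answer: 0 10 12 11 11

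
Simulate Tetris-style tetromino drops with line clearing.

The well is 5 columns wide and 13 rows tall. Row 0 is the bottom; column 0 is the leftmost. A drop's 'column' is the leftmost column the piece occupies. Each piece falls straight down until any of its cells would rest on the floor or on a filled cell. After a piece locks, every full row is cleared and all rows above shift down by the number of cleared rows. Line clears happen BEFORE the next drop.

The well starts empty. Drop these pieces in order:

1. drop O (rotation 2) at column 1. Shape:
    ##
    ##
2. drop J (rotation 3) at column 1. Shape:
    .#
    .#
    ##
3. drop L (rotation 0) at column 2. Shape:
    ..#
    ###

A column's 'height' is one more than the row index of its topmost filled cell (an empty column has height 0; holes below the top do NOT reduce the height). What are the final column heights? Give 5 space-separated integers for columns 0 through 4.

Drop 1: O rot2 at col 1 lands with bottom-row=0; cleared 0 line(s) (total 0); column heights now [0 2 2 0 0], max=2
Drop 2: J rot3 at col 1 lands with bottom-row=2; cleared 0 line(s) (total 0); column heights now [0 3 5 0 0], max=5
Drop 3: L rot0 at col 2 lands with bottom-row=5; cleared 0 line(s) (total 0); column heights now [0 3 6 6 7], max=7

Answer: 0 3 6 6 7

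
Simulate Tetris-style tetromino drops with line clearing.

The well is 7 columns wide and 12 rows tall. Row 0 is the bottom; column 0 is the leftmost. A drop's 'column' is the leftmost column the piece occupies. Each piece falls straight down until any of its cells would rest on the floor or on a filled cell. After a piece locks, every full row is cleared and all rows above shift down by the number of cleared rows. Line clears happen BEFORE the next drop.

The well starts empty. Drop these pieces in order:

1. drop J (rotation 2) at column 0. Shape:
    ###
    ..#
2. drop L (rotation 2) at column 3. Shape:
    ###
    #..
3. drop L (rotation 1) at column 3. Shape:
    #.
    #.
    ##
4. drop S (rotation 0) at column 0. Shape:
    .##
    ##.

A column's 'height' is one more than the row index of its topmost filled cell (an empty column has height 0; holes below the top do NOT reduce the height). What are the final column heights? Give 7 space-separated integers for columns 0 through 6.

Drop 1: J rot2 at col 0 lands with bottom-row=0; cleared 0 line(s) (total 0); column heights now [2 2 2 0 0 0 0], max=2
Drop 2: L rot2 at col 3 lands with bottom-row=0; cleared 0 line(s) (total 0); column heights now [2 2 2 2 2 2 0], max=2
Drop 3: L rot1 at col 3 lands with bottom-row=2; cleared 0 line(s) (total 0); column heights now [2 2 2 5 3 2 0], max=5
Drop 4: S rot0 at col 0 lands with bottom-row=2; cleared 0 line(s) (total 0); column heights now [3 4 4 5 3 2 0], max=5

Answer: 3 4 4 5 3 2 0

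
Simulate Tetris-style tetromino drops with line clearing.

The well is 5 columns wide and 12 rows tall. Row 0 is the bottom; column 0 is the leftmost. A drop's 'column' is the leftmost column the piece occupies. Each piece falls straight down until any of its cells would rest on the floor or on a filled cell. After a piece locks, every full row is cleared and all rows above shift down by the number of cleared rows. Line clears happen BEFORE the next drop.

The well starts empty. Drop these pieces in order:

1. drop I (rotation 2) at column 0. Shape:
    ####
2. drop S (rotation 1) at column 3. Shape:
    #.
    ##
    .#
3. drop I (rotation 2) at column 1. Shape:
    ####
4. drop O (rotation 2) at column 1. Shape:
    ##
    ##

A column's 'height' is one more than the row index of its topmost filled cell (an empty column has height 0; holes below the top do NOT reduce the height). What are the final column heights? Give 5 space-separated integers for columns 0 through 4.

Drop 1: I rot2 at col 0 lands with bottom-row=0; cleared 0 line(s) (total 0); column heights now [1 1 1 1 0], max=1
Drop 2: S rot1 at col 3 lands with bottom-row=0; cleared 1 line(s) (total 1); column heights now [0 0 0 2 1], max=2
Drop 3: I rot2 at col 1 lands with bottom-row=2; cleared 0 line(s) (total 1); column heights now [0 3 3 3 3], max=3
Drop 4: O rot2 at col 1 lands with bottom-row=3; cleared 0 line(s) (total 1); column heights now [0 5 5 3 3], max=5

Answer: 0 5 5 3 3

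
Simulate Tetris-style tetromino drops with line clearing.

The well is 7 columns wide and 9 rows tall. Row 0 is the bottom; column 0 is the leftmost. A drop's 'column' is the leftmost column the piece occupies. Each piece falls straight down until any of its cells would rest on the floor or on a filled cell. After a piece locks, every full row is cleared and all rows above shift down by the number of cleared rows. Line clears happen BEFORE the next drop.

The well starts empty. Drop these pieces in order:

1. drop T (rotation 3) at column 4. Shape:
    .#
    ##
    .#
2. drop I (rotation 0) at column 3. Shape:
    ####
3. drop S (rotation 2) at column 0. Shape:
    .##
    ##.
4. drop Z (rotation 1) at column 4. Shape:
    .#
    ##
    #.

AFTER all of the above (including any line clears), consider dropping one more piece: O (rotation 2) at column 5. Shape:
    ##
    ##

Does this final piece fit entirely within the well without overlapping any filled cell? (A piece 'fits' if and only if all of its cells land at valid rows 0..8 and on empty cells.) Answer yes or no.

Drop 1: T rot3 at col 4 lands with bottom-row=0; cleared 0 line(s) (total 0); column heights now [0 0 0 0 2 3 0], max=3
Drop 2: I rot0 at col 3 lands with bottom-row=3; cleared 0 line(s) (total 0); column heights now [0 0 0 4 4 4 4], max=4
Drop 3: S rot2 at col 0 lands with bottom-row=0; cleared 0 line(s) (total 0); column heights now [1 2 2 4 4 4 4], max=4
Drop 4: Z rot1 at col 4 lands with bottom-row=4; cleared 0 line(s) (total 0); column heights now [1 2 2 4 6 7 4], max=7
Test piece O rot2 at col 5 (width 2): heights before test = [1 2 2 4 6 7 4]; fits = True

Answer: yes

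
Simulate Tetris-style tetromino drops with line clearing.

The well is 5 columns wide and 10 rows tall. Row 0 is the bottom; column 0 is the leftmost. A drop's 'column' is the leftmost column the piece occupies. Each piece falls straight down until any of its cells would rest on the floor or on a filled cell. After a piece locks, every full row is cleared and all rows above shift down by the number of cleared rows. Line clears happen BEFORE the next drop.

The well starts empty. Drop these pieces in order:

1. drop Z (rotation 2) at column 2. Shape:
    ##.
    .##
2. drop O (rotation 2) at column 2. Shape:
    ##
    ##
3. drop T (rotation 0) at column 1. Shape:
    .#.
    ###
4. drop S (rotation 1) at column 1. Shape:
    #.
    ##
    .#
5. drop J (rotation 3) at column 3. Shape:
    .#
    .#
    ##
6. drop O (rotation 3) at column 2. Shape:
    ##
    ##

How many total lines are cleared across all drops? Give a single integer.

Drop 1: Z rot2 at col 2 lands with bottom-row=0; cleared 0 line(s) (total 0); column heights now [0 0 2 2 1], max=2
Drop 2: O rot2 at col 2 lands with bottom-row=2; cleared 0 line(s) (total 0); column heights now [0 0 4 4 1], max=4
Drop 3: T rot0 at col 1 lands with bottom-row=4; cleared 0 line(s) (total 0); column heights now [0 5 6 5 1], max=6
Drop 4: S rot1 at col 1 lands with bottom-row=6; cleared 0 line(s) (total 0); column heights now [0 9 8 5 1], max=9
Drop 5: J rot3 at col 3 lands with bottom-row=5; cleared 0 line(s) (total 0); column heights now [0 9 8 6 8], max=9
Drop 6: O rot3 at col 2 lands with bottom-row=8; cleared 0 line(s) (total 0); column heights now [0 9 10 10 8], max=10

Answer: 0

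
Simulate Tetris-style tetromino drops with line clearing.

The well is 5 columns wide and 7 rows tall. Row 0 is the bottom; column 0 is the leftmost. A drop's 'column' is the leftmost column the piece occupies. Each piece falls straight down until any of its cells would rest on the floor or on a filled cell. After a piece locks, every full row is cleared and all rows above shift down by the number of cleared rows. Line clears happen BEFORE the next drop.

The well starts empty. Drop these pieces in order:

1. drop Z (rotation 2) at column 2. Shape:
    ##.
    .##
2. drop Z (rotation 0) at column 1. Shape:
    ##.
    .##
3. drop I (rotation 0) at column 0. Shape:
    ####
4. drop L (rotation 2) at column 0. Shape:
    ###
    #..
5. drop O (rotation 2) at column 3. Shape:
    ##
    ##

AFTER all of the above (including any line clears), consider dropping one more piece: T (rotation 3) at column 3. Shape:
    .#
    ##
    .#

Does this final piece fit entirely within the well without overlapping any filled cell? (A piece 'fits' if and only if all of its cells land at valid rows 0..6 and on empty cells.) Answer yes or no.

Drop 1: Z rot2 at col 2 lands with bottom-row=0; cleared 0 line(s) (total 0); column heights now [0 0 2 2 1], max=2
Drop 2: Z rot0 at col 1 lands with bottom-row=2; cleared 0 line(s) (total 0); column heights now [0 4 4 3 1], max=4
Drop 3: I rot0 at col 0 lands with bottom-row=4; cleared 0 line(s) (total 0); column heights now [5 5 5 5 1], max=5
Drop 4: L rot2 at col 0 lands with bottom-row=5; cleared 0 line(s) (total 0); column heights now [7 7 7 5 1], max=7
Drop 5: O rot2 at col 3 lands with bottom-row=5; cleared 1 line(s) (total 1); column heights now [6 5 5 6 6], max=6
Test piece T rot3 at col 3 (width 2): heights before test = [6 5 5 6 6]; fits = False

Answer: no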